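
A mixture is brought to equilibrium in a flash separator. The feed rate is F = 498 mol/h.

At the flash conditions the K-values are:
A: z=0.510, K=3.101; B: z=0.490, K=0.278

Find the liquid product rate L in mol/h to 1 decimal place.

L = 262.4 mol/h

Iterate (Newton) starting at β = 0.45:
  β = 0.450: g = 0.0267, g' = -1.155 → β = 0.473
Converged at β = 0.473.
Then V = β·F = 0.4731·498 = 235.6 mol/h and L = F − V = 262.4 mol/h.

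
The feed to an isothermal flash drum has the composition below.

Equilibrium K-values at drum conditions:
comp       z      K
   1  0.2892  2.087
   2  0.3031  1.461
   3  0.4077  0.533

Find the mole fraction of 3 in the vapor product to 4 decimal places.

y_3 = 0.3237

Let ψ = V/F and solve Σ zᵢ(Kᵢ−1)/(1+ψ(Kᵢ−1)) = 0.
Check two-phase: ΣzᵢKᵢ = 1.2637 > 1 and Σzᵢ/Kᵢ = 1.1109 > 1, so g(0) = 0.2637 > 0 and g(1) = -0.1109 < 0.
Newton–Raphson from ψ = 0.57:
  ψ = 0.5700: g = 0.04529, g' = -0.3358 → ψ = 0.7049
  ψ = 0.7049: g = -0.00038, g' = -0.3438 → ψ = 0.7038
Converged at ψ = 0.7038.
Compositions from xᵢ = zᵢ/(1+ψ(Kᵢ−1)), yᵢ = Kᵢxᵢ:
  1: x = 0.1639, y = 0.3420
  2: x = 0.2289, y = 0.3344
  3: x = 0.6073, y = 0.3237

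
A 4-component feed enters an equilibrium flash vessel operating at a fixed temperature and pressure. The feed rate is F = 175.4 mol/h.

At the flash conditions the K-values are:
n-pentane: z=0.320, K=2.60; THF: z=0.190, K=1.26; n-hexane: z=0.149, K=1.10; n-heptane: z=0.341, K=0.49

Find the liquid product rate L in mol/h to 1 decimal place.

L = 41.2 mol/h

Material balance + equilibrium reduce to Σ zᵢ(Kᵢ−1)/(1+ψ(Kᵢ−1)) = 0.
Check two-phase: ΣzᵢKᵢ = 1.402 > 1 and Σzᵢ/Kᵢ = 1.105 > 1, so g(0) = 0.402 > 0 and g(1) = -0.105 < 0.
Newton–Raphson from ψ = 0.43:
  ψ = 0.430: g = 0.1393, g' = -0.445 → ψ = 0.743
  ψ = 0.743: g = 0.0091, g' = -0.411 → ψ = 0.765
Converged at ψ = 0.765.
Then V = ψ·F = 0.7652·175.4 = 134.2 mol/h and L = F − V = 41.2 mol/h.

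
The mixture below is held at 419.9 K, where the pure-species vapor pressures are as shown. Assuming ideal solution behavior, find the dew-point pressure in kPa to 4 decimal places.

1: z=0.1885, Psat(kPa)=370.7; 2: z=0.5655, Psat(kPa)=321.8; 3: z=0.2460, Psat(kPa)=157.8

Pdew = 261.4560 kPa

At the dew point ψ → 1, so Σzᵢ/Kᵢ = 1 with Kᵢ = Pᵢˢᵃᵗ/P ⇒ 1/P = Σzᵢ/Pᵢˢᵃᵗ.
1/P = 0.1885/370.7 + 0.5655/321.8 + 0.2460/157.8 = 0.0038247 ⇒ P = 261.4560 kPa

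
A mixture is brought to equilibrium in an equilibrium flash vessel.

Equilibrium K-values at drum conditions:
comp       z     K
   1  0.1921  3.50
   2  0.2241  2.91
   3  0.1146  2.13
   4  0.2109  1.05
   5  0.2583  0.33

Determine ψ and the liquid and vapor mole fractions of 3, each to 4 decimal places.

ψ = 0.8400, x_3 = 0.0588, y_3 = 0.1252

Let ψ = V/F and solve Σ zᵢ(Kᵢ−1)/(1+ψ(Kᵢ−1)) = 0.
g(0) = ΣzᵢKᵢ − 1 = 0.8753 and g(1) = 1 − Σzᵢ/Kᵢ = -0.1693, so a root lies in (0, 1).
Iterate (Newton) starting at ψ = 0.5:
  ψ = 0.5000: g = 0.26518, g' = -0.7735 → ψ = 0.8428
  ψ = 0.8428: g = -0.00254, g' = -0.8952 → ψ = 0.8400
Converged at ψ = 0.8400.
Compositions from xᵢ = zᵢ/(1+ψ(Kᵢ−1)), yᵢ = Kᵢxᵢ:
  1: x = 0.0620, y = 0.2169
  2: x = 0.0860, y = 0.2504
  3: x = 0.0588, y = 0.1252
  4: x = 0.2024, y = 0.2125
  5: x = 0.5908, y = 0.1950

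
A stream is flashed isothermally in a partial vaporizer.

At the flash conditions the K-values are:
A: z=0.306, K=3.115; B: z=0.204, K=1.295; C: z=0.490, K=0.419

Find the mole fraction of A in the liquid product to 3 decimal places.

Material balance + equilibrium reduce to Σ zᵢ(Kᵢ−1)/(1+V/F(Kᵢ−1)) = 0.
Feasibility: ΣzᵢKᵢ = 1.423, Σzᵢ/Kᵢ = 1.425 — both > 1, two phases present.
Newton iteration, V/F⁰ = 0.5:
  V/F = 0.500: g = -0.0343, g' = -0.665 → V/F = 0.449
Converged at V/F = 0.449.
Compositions from xᵢ = zᵢ/(1+V/F(Kᵢ−1)), yᵢ = Kᵢxᵢ:
  A: x = 0.157, y = 0.489
  B: x = 0.180, y = 0.233
  C: x = 0.663, y = 0.278

x_A = 0.157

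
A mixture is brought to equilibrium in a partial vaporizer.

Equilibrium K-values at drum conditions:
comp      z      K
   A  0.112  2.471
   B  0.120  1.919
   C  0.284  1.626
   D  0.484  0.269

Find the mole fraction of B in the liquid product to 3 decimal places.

x_B = 0.106

Newton–Raphson from ψ = 0.5:
  ψ = 0.500: g = -0.2517, g' = -0.835 → ψ = 0.199
  ψ = 0.199: g = -0.0350, g' = -0.660 → ψ = 0.146
Converged at ψ = 0.146.
Compositions from xᵢ = zᵢ/(1+ψ(Kᵢ−1)), yᵢ = Kᵢxᵢ:
  A: x = 0.092, y = 0.228
  B: x = 0.106, y = 0.203
  C: x = 0.260, y = 0.423
  D: x = 0.542, y = 0.146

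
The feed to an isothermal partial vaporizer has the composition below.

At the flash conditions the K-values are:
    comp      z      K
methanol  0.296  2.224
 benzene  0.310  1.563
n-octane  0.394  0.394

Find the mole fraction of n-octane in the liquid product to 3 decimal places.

Material balance + equilibrium reduce to Σ zᵢ(Kᵢ−1)/(1+V/F(Kᵢ−1)) = 0.
g(0) = ΣzᵢKᵢ − 1 = 0.298 and g(1) = 1 − Σzᵢ/Kᵢ = -0.331, so a root lies in (0, 1).
Iterate (Newton) starting at V/F = 0.53:
  V/F = 0.530: g = 0.0024, g' = -0.535 → V/F = 0.535
Converged at V/F = 0.535.
Compositions from xᵢ = zᵢ/(1+V/F(Kᵢ−1)), yᵢ = Kᵢxᵢ:
  methanol: x = 0.179, y = 0.398
  benzene: x = 0.238, y = 0.372
  n-octane: x = 0.583, y = 0.230

x_n-octane = 0.583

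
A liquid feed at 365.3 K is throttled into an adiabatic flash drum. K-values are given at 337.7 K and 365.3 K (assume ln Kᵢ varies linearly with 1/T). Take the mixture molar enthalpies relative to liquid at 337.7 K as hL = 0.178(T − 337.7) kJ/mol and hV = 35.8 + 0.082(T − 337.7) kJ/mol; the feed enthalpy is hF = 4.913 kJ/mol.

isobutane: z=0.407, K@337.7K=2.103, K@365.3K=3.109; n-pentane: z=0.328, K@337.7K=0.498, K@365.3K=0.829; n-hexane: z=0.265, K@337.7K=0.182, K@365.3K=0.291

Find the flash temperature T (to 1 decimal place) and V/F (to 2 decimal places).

T = 339.4 K, V/F = 0.13

Adiabatic flash: solve Rachford–Rice at each trial T, then check hF = ψ·hV(T) + (1−ψ)·hL(T).
  T = 337.7 K: K = (2.103, 0.498, 0.182), RR gives ψ = 0.093, H_out = 3.320 kJ/mol
  T = 365.3 K: K = (3.109, 0.829, 0.291), RR gives ψ = 0.586, H_out = 24.345 kJ/mol
  T = 351.5 K: K = (2.577, 0.649, 0.232), RR gives ψ = 0.355, H_out = 14.706 kJ/mol
  T = 344.6 K: K = (2.333, 0.570, 0.206), RR gives ψ = 0.232, H_out = 9.368 kJ/mol
  T = 341.1 K: K = (2.214, 0.533, 0.194), RR gives ψ = 0.164, H_out = 6.417 kJ/mol
  T = 339.4 K: K = (2.158, 0.515, 0.188), RR gives ψ = 0.129, H_out = 4.901 kJ/mol
Linear interpolation between T = 339.4 (H_out = 4.901) and T = 341.1 (H_out = 6.417) on hF = 4.913 gives T ≈ 339.4 K, at which ψ = 0.13.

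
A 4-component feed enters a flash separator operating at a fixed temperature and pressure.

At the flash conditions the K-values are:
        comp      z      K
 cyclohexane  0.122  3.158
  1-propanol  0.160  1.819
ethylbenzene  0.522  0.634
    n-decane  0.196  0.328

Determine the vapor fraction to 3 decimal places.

ψ = 0.097

Newton–Raphson from ψ = 0.5:
  ψ = 0.500: g = -0.2126, g' = -0.491 → ψ = 0.067
  ψ = 0.067: g = 0.0205, g' = -0.701 → ψ = 0.096
  ψ = 0.096: g = 0.0006, g' = -0.658 → ψ = 0.097
Converged at ψ = 0.097.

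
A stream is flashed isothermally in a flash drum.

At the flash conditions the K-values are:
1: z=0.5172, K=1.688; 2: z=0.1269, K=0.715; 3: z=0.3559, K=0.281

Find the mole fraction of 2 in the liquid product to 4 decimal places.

x_2 = 0.1324

Iterate (Newton) starting at V/F = 0.5:
  V/F = 0.5000: g = -0.17694, g' = -0.5980 → V/F = 0.2041
  V/F = 0.2041: g = -0.02630, g' = -0.4526 → V/F = 0.1460
  V/F = 0.1460: g = -0.00030, g' = -0.4431 → V/F = 0.1454
Converged at V/F = 0.1453.
Compositions from xᵢ = zᵢ/(1+V/F(Kᵢ−1)), yᵢ = Kᵢxᵢ:
  1: x = 0.4702, y = 0.7937
  2: x = 0.1324, y = 0.0947
  3: x = 0.3974, y = 0.1117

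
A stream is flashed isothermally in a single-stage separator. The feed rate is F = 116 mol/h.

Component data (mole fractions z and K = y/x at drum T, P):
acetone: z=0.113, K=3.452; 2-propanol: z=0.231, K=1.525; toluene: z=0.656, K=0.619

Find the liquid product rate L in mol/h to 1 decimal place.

L = 86.3 mol/h

Iterate (Newton) starting at β = 0.5:
  β = 0.500: g = -0.0882, g' = -0.322 → β = 0.226
  β = 0.226: g = 0.0131, g' = -0.446 → β = 0.256
Converged at β = 0.256.
Then V = β·F = 0.2564·116 = 29.7 mol/h and L = F − V = 86.3 mol/h.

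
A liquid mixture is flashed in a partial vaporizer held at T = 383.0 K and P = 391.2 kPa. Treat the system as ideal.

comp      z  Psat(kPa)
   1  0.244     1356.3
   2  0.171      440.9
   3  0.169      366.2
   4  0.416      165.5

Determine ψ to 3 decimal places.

Raoult's law: Kᵢ = Pᵢˢᵃᵗ/P = Pᵢˢᵃᵗ/391.2.
  K_1 = 1356.3/391.2 = 3.46702, K_2 = 440.9/391.2 = 1.12704, K_3 = 366.2/391.2 = 0.93609, K_4 = 165.5/391.2 = 0.42306
Let ψ = V/F and solve Σ zᵢ(Kᵢ−1)/(1+ψ(Kᵢ−1)) = 0.
Check two-phase: ΣzᵢKᵢ = 1.373 > 1 and Σzᵢ/Kᵢ = 1.386 > 1, so g(0) = 0.373 > 0 and g(1) = -0.386 < 0.
Newton–Raphson from ψ = 0.52:
  ψ = 0.520: g = -0.0700, g' = -0.571 → ψ = 0.397
  ψ = 0.397: g = 0.0022, g' = -0.615 → ψ = 0.401
Converged at ψ = 0.401.

ψ = 0.401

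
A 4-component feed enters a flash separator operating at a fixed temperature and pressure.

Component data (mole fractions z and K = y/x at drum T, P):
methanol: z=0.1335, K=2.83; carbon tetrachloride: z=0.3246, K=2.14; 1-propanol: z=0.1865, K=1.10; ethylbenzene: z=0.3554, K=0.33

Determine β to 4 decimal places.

Let β = V/F and solve Σ zᵢ(Kᵢ−1)/(1+β(Kᵢ−1)) = 0.
Check two-phase: ΣzᵢKᵢ = 1.3949 > 1 and Σzᵢ/Kᵢ = 1.4454 > 1, so g(0) = 0.3949 > 0 and g(1) = -0.4454 < 0.
Newton–Raphson from β = 0.51:
  β = 0.5100: g = 0.01639, g' = -0.6581 → β = 0.5349
  β = 0.5349: g = -0.00010, g' = -0.6662 → β = 0.5348
Converged at β = 0.5348.

β = 0.5348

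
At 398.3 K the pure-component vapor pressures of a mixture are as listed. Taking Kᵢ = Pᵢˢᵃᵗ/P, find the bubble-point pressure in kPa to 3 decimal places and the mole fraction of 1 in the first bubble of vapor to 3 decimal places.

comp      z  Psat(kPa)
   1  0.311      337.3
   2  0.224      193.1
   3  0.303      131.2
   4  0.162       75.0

At the bubble point ψ → 0, so ΣzᵢKᵢ = 1 with Kᵢ = Pᵢˢᵃᵗ/P ⇒ P = ΣzᵢPᵢˢᵃᵗ.
P = 0.311·337.3 + 0.224·193.1 + 0.303·131.2 + 0.162·75.0 = 200.058 kPa
yᵢ = zᵢPᵢˢᵃᵗ/P ⇒ y_1 = 0.311·337.3/200.058 = 0.524

Pbub = 200.058 kPa, y_1 = 0.524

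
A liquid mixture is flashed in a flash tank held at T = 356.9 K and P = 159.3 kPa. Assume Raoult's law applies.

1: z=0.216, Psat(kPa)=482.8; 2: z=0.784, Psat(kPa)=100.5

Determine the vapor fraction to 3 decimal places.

Raoult's law: Kᵢ = Pᵢˢᵃᵗ/P = Pᵢˢᵃᵗ/159.3.
  K_1 = 482.8/159.3 = 3.03076, K_2 = 100.5/159.3 = 0.63089
Let ψ = V/F and solve Σ zᵢ(Kᵢ−1)/(1+ψ(Kᵢ−1)) = 0.
g(0) = ΣzᵢKᵢ − 1 = 0.149 and g(1) = 1 − Σzᵢ/Kᵢ = -0.314, so a root lies in (0, 1).
Binary case is linear: z₁(K₁−1)(1+ψ(K₂−1)) + z₂(K₂−1)(1+ψ(K₁−1)) = 0
⇒ ψ = [z₁(K₁−1)+z₂(K₂−1)] / [−(K₁−1)(K₂−1)] = 0.1493/0.7496 = 0.199

ψ = 0.199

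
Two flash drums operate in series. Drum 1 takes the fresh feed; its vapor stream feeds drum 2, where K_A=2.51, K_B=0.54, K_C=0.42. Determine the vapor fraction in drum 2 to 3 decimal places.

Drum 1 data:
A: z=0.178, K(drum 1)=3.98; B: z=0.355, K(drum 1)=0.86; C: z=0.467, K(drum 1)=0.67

Drum 1:
Newton iteration, ψ₁⁰ = 0.5:
  ψ₁ = 0.500: g = -0.0250, g' = -0.336 → ψ₁ = 0.426
  ψ₁ = 0.426: g = 0.0017, g' = -0.384 → ψ₁ = 0.430
Converged at ψ₁ = 0.430.
Drum-1 compositions:
  A: x = 0.078, y = 0.310
  B: x = 0.378, y = 0.325
  C: x = 0.544, y = 0.365
Drum-2 feed = drum-1 vapor: z₂ = (0.3105, 0.3249, 0.3646).
Drum 2:
Material balance + equilibrium reduce to Σ zᵢ(Kᵢ−1)/(1+ψ₂(Kᵢ−1)) = 0.
Check two-phase: ΣzᵢKᵢ = 1.108 > 1 and Σzᵢ/Kᵢ = 1.593 > 1, so g(0) = 0.108 > 0 and g(1) = -0.593 < 0.
Iterate (Newton) starting at ψ₂ = 0.7:
  ψ₂ = 0.700: g = -0.3485, g' = -0.665 → ψ₂ = 0.176
  ψ₂ = 0.176: g = -0.0274, g' = -0.676 → ψ₂ = 0.135
  ψ₂ = 0.135: g = 0.0007, g' = -0.711 → ψ₂ = 0.136
Converged at ψ₂ = 0.136.
  A: x = 0.258, y = 0.647
  B: x = 0.347, y = 0.187
  C: x = 0.396, y = 0.166

V/F (drum 2) = 0.136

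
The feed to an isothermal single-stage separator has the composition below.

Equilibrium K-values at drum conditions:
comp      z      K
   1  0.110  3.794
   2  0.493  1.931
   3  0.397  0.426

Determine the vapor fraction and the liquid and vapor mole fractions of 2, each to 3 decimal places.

Let ψ = V/F and solve Σ zᵢ(Kᵢ−1)/(1+ψ(Kᵢ−1)) = 0.
Feasibility: ΣzᵢKᵢ = 1.538, Σzᵢ/Kᵢ = 1.216 — both > 1, two phases present.
Iterate (Newton) starting at ψ = 0.57:
  ψ = 0.570: g = 0.0797, g' = -0.599 → ψ = 0.703
  ψ = 0.703: g = -0.0010, g' = -0.621 → ψ = 0.701
Converged at ψ = 0.701.
Compositions from xᵢ = zᵢ/(1+ψ(Kᵢ−1)), yᵢ = Kᵢxᵢ:
  1: x = 0.037, y = 0.141
  2: x = 0.298, y = 0.576
  3: x = 0.665, y = 0.283

ψ = 0.701, x_2 = 0.298, y_2 = 0.576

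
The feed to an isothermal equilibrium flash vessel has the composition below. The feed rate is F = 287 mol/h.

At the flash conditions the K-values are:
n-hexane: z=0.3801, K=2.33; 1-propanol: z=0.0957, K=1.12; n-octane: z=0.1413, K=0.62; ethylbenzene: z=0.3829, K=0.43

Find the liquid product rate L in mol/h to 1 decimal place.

L = 175.0 mol/h

Let ψ = V/F and solve Σ zᵢ(Kᵢ−1)/(1+ψ(Kᵢ−1)) = 0.
Feasibility: ΣzᵢKᵢ = 1.2451, Σzᵢ/Kᵢ = 1.3669 — both > 1, two phases present.
Newton iteration, ψ⁰ = 0.55:
  ψ = 0.5500: g = -0.08307, g' = -0.5221 → ψ = 0.3909
  ψ = 0.3909: g = -0.00030, g' = -0.5264 → ψ = 0.3903
Converged at ψ = 0.3903.
Then V = ψ·F = 0.3903·287 = 112.0 mol/h and L = F − V = 175.0 mol/h.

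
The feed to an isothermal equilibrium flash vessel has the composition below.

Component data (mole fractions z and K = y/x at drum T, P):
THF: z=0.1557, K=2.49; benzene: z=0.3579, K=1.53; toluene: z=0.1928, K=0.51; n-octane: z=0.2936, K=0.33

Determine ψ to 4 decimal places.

Rachford–Rice: g(ψ) = Σ zᵢ(Kᵢ−1)/(1+ψ(Kᵢ−1)) = 0.
Feasibility: ΣzᵢKᵢ = 1.1305, Σzᵢ/Kᵢ = 1.5642 — both > 1, two phases present.
Newton iteration, ψ⁰ = 0.42:
  ψ = 0.4200: g = -0.09485, g' = -0.5267 → ψ = 0.2399
  ψ = 0.2399: g = -0.00225, g' = -0.5133 → ψ = 0.2355
Converged at ψ = 0.2355.

ψ = 0.2355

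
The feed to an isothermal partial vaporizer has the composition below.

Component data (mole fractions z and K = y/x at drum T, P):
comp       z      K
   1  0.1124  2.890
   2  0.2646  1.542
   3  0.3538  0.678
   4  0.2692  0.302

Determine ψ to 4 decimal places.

Rachford–Rice: g(ψ) = Σ zᵢ(Kᵢ−1)/(1+ψ(Kᵢ−1)) = 0.
g(0) = ΣzᵢKᵢ − 1 = 0.0540 and g(1) = 1 − Σzᵢ/Kᵢ = -0.6237, so a root lies in (0, 1).
Newton–Raphson from ψ = 0.33:
  ψ = 0.3300: g = -0.11912, g' = -0.4756 → ψ = 0.0795
  ψ = 0.0795: g = 0.00630, g' = -0.5605 → ψ = 0.0908
  ψ = 0.0908: g = 0.00005, g' = -0.5516 → ψ = 0.0909
Converged at ψ = 0.0909.

ψ = 0.0909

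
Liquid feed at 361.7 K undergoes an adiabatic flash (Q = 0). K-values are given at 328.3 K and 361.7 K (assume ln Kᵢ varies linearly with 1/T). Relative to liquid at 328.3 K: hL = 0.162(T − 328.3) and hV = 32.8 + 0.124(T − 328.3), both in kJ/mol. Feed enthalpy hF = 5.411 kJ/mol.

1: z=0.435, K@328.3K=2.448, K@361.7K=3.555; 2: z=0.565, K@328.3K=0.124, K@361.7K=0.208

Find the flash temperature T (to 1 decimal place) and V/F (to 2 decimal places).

Adiabatic flash: solve Rachford–Rice at each trial T, then check hF = ψ·hV(T) + (1−ψ)·hL(T).
  T = 328.3 K: K = (2.448, 0.124), RR gives ψ = 0.106, H_out = 3.489 kJ/mol
  T = 361.7 K: K = (3.555, 0.208), RR gives ψ = 0.328, H_out = 15.756 kJ/mol
  T = 345.0 K: K = (2.977, 0.163), RR gives ψ = 0.234, H_out = 10.221 kJ/mol
  T = 336.6 K: K = (2.704, 0.142), RR gives ψ = 0.176, H_out = 7.053 kJ/mol
  T = 332.5 K: K = (2.576, 0.133), RR gives ψ = 0.143, H_out = 5.358 kJ/mol
  T = 334.6 K: K = (2.641, 0.138), RR gives ψ = 0.160, H_out = 6.241 kJ/mol
Linear interpolation between T = 332.5 (H_out = 5.358) and T = 334.6 (H_out = 6.241) on hF = 5.411 gives T ≈ 332.6 K, at which ψ = 0.14.

T = 332.6 K, V/F = 0.14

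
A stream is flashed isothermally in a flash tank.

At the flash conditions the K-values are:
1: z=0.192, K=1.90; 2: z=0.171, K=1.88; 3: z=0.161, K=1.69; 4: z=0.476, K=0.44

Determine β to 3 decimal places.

β = 0.360

Material balance + equilibrium reduce to Σ zᵢ(Kᵢ−1)/(1+β(Kᵢ−1)) = 0.
Feasibility: ΣzᵢKᵢ = 1.168, Σzᵢ/Kᵢ = 1.369 — both > 1, two phases present.
Newton–Raphson from β = 0.5:
  β = 0.500: g = -0.0640, g' = -0.468 → β = 0.363
  β = 0.363: g = -0.0016, g' = -0.449 → β = 0.360
Converged at β = 0.360.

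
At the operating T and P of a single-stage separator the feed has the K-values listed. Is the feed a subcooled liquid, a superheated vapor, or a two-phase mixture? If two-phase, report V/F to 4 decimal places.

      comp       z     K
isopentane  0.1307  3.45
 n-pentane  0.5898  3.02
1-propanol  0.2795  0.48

ΣzᵢKᵢ = 2.3663; Σzᵢ/Kᵢ = 0.8155.
Since Σzᵢ/Kᵢ < 1 the mixture is above its dew point — single vapor phase.

superheated vapor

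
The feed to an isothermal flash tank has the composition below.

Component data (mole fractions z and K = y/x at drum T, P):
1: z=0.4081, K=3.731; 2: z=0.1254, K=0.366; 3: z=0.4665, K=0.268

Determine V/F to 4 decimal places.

V/F = 0.3565

Rachford–Rice: g(V/F) = Σ zᵢ(Kᵢ−1)/(1+V/F(Kᵢ−1)) = 0.
Feasibility: ΣzᵢKᵢ = 1.6935, Σzᵢ/Kᵢ = 2.1927 — both > 1, two phases present.
Newton–Raphson from V/F = 0.5:
  V/F = 0.5000: g = -0.18386, g' = -1.2739 → V/F = 0.3557
  V/F = 0.3557: g = 0.00104, g' = -1.3242 → V/F = 0.3565
Converged at V/F = 0.3565.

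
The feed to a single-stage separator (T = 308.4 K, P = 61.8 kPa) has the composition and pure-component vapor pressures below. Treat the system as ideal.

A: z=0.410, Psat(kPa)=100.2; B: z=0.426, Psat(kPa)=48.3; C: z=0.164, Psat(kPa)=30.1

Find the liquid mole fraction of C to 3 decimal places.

Raoult's law: Kᵢ = Pᵢˢᵃᵗ/P = Pᵢˢᵃᵗ/61.8.
  K_A = 100.2/61.8 = 1.62136, K_B = 48.3/61.8 = 0.78155, K_C = 30.1/61.8 = 0.48706
Rachford–Rice: g(ψ) = Σ zᵢ(Kᵢ−1)/(1+ψ(Kᵢ−1)) = 0.
g(0) = ΣzᵢKᵢ − 1 = 0.078 and g(1) = 1 − Σzᵢ/Kᵢ = -0.135, so a root lies in (0, 1).
Newton iteration, ψ⁰ = 0.69:
  ψ = 0.690: g = -0.0615, g' = -0.209 → ψ = 0.396
  ψ = 0.396: g = -0.0030, g' = -0.194 → ψ = 0.381
Converged at ψ = 0.381.
Compositions from xᵢ = zᵢ/(1+ψ(Kᵢ−1)), yᵢ = Kᵢxᵢ:
  A: x = 0.332, y = 0.538
  B: x = 0.465, y = 0.363
  C: x = 0.204, y = 0.099

x_C = 0.204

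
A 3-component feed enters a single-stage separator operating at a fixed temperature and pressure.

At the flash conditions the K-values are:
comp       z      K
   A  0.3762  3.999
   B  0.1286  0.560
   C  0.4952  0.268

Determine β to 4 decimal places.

β = 0.3471

Rachford–Rice: g(β) = Σ zᵢ(Kᵢ−1)/(1+β(Kᵢ−1)) = 0.
g(0) = ΣzᵢKᵢ − 1 = 0.7092 and g(1) = 1 − Σzᵢ/Kᵢ = -1.1715, so a root lies in (0, 1).
Newton iteration, β⁰ = 0.44:
  β = 0.4400: g = -0.11848, g' = -1.2445 → β = 0.3448
  β = 0.3448: g = 0.00310, g' = -1.3271 → β = 0.3471
Converged at β = 0.3471.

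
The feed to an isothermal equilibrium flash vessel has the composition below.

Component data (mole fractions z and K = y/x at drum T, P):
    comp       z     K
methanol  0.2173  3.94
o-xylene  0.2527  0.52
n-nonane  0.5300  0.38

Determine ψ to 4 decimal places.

Rachford–Rice: g(ψ) = Σ zᵢ(Kᵢ−1)/(1+ψ(Kᵢ−1)) = 0.
Check two-phase: ΣzᵢKᵢ = 1.1890 > 1 and Σzᵢ/Kᵢ = 1.9359 > 1, so g(0) = 0.1890 > 0 and g(1) = -0.9359 < 0.
Newton iteration, ψ⁰ = 0.46:
  ψ = 0.4600: g = -0.34380, g' = -0.8340 → ψ = 0.0478
  ψ = 0.0478: g = 0.09737, g' = -1.7213 → ψ = 0.1044
  ψ = 0.1044: g = 0.00984, g' = -1.3972 → ψ = 0.1114
  ψ = 0.1114: g = 0.00011, g' = -1.3658 → ψ = 0.1115
Converged at ψ = 0.1115.

ψ = 0.1115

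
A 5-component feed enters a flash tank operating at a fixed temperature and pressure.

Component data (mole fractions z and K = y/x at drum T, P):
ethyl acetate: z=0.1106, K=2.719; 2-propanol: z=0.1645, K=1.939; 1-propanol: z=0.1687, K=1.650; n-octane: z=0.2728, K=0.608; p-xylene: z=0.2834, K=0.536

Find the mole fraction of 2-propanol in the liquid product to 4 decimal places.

x_2-propanol = 0.1147

Let ψ = V/F and solve Σ zᵢ(Kᵢ−1)/(1+ψ(Kᵢ−1)) = 0.
Feasibility: ΣzᵢKᵢ = 1.2158, Σzᵢ/Kᵢ = 1.2052 — both > 1, two phases present.
Iterate (Newton) starting at ψ = 0.5:
  ψ = 0.5000: g = -0.01411, g' = -0.3706 → ψ = 0.4619
  ψ = 0.4619: g = 0.00009, g' = -0.3756 → ψ = 0.4622
Converged at ψ = 0.4622.
Compositions from xᵢ = zᵢ/(1+ψ(Kᵢ−1)), yᵢ = Kᵢxᵢ:
  ethyl acetate: x = 0.0616, y = 0.1676
  2-propanol: x = 0.1147, y = 0.2224
  1-propanol: x = 0.1297, y = 0.2141
  n-octane: x = 0.3332, y = 0.2026
  p-xylene: x = 0.3608, y = 0.1934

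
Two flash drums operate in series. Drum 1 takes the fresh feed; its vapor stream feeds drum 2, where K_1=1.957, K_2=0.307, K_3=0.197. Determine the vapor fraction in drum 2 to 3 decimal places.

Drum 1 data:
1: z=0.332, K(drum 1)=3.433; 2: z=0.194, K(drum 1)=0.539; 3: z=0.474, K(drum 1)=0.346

V/F (drum 2) = 0.554

Drum 1:
Let ψ₁ = V/F and solve Σ zᵢ(Kᵢ−1)/(1+ψ₁(Kᵢ−1)) = 0.
g(0) = ΣzᵢKᵢ − 1 = 0.408 and g(1) = 1 − Σzᵢ/Kᵢ = -0.827, so a root lies in (0, 1).
Newton–Raphson from ψ₁ = 0.58:
  ψ₁ = 0.580: g = -0.2865, g' = -0.941 → ψ₁ = 0.276
  ψ₁ = 0.276: g = 0.0030, g' = -1.060 → ψ₁ = 0.278
Converged at ψ₁ = 0.278.
Drum-1 compositions:
  1: x = 0.198, y = 0.680
  2: x = 0.223, y = 0.120
  3: x = 0.579, y = 0.201
Drum-2 feed = drum-1 vapor: z₂ = (0.6795, 0.1200, 0.2005).
Drum 2:
Material balance + equilibrium reduce to Σ zᵢ(Kᵢ−1)/(1+ψ₂(Kᵢ−1)) = 0.
Check two-phase: ΣzᵢKᵢ = 1.406 > 1 and Σzᵢ/Kᵢ = 1.756 > 1, so g(0) = 0.406 > 0 and g(1) = -0.756 < 0.
Newton–Raphson from ψ₂ = 0.5:
  ψ₂ = 0.500: g = 0.0436, g' = -0.781 → ψ₂ = 0.556
  ψ₂ = 0.556: g = -0.0016, g' = -0.839 → ψ₂ = 0.554
Converged at ψ₂ = 0.554.
  1: x = 0.444, y = 0.869
  2: x = 0.195, y = 0.060
  3: x = 0.361, y = 0.071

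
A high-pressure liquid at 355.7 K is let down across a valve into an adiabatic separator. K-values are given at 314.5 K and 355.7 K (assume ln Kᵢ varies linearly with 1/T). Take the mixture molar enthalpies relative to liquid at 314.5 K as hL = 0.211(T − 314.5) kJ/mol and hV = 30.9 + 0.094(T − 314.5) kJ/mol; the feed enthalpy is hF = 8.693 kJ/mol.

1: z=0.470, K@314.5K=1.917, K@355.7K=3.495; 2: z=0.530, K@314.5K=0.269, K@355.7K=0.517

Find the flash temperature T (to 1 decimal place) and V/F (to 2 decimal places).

Adiabatic flash: solve Rachford–Rice at each trial T, then check hF = ψ·hV(T) + (1−ψ)·hL(T).
  T = 314.5 K: K = (1.917, 0.269), RR gives ψ = 0.065, H_out = 2.008 kJ/mol
  T = 355.7 K: K = (3.495, 0.517), RR gives ψ = 0.761, H_out = 28.531 kJ/mol
  T = 335.1 K: K = (2.637, 0.380), RR gives ψ = 0.435, H_out = 16.735 kJ/mol
  T = 324.8 K: K = (2.260, 0.322), RR gives ψ = 0.272, H_out = 10.254 kJ/mol
  T = 319.6 K: K = (2.082, 0.294), RR gives ψ = 0.176, H_out = 6.421 kJ/mol
  T = 322.2 K: K = (2.170, 0.308), RR gives ψ = 0.226, H_out = 8.404 kJ/mol
  T = 323.5 K: K = (2.214, 0.315), RR gives ψ = 0.249, H_out = 9.344 kJ/mol
Linear interpolation between T = 322.2 (H_out = 8.404) and T = 323.5 (H_out = 9.344) on hF = 8.693 gives T ≈ 322.6 K, at which ψ = 0.23.

T = 322.6 K, V/F = 0.23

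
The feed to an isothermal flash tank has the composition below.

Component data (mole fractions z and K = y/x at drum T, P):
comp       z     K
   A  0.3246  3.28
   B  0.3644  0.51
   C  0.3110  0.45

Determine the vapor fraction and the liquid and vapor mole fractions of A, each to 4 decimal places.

ψ = 0.3304, x_A = 0.1851, y_A = 0.6072

Let ψ = V/F and solve Σ zᵢ(Kᵢ−1)/(1+ψ(Kᵢ−1)) = 0.
g(0) = ΣzᵢKᵢ − 1 = 0.3905 and g(1) = 1 − Σzᵢ/Kᵢ = -0.5046, so a root lies in (0, 1).
Iterate (Newton) starting at ψ = 0.5:
  ψ = 0.5000: g = -0.12659, g' = -0.7009 → ψ = 0.3194
  ψ = 0.3194: g = 0.00905, g' = -0.8264 → ψ = 0.3303
  ψ = 0.3303: g = 0.00007, g' = -0.8140 → ψ = 0.3304
Converged at ψ = 0.3304.
Compositions from xᵢ = zᵢ/(1+ψ(Kᵢ−1)), yᵢ = Kᵢxᵢ:
  A: x = 0.1851, y = 0.6072
  B: x = 0.4348, y = 0.2217
  C: x = 0.3801, y = 0.1710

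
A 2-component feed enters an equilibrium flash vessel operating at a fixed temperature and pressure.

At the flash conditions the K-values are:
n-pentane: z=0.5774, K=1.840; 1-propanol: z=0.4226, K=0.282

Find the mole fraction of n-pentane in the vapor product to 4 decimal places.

Material balance + equilibrium reduce to Σ zᵢ(Kᵢ−1)/(1+ψ(Kᵢ−1)) = 0.
g(0) = ΣzᵢKᵢ − 1 = 0.1816 and g(1) = 1 − Σzᵢ/Kᵢ = -0.8124, so a root lies in (0, 1).
Binary case is linear: z₁(K₁−1)(1+ψ(K₂−1)) + z₂(K₂−1)(1+ψ(K₁−1)) = 0
⇒ ψ = [z₁(K₁−1)+z₂(K₂−1)] / [−(K₁−1)(K₂−1)] = 0.18159/0.60312 = 0.3011
Compositions from xᵢ = zᵢ/(1+ψ(Kᵢ−1)), yᵢ = Kᵢxᵢ:
  n-pentane: x = 0.4608, y = 0.8480
  1-propanol: x = 0.5392, y = 0.1520

y_n-pentane = 0.8480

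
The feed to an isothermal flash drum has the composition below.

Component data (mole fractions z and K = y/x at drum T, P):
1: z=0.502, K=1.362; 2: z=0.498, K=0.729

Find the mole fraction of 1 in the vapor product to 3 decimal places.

Material balance + equilibrium reduce to Σ zᵢ(Kᵢ−1)/(1+β(Kᵢ−1)) = 0.
Feasibility: ΣzᵢKᵢ = 1.047, Σzᵢ/Kᵢ = 1.052 — both > 1, two phases present.
Newton iteration, β⁰ = 0.54:
  β = 0.540: g = -0.0061, g' = -0.096 → β = 0.477
Converged at β = 0.477.
Compositions from xᵢ = zᵢ/(1+β(Kᵢ−1)), yᵢ = Kᵢxᵢ:
  1: x = 0.428, y = 0.583
  2: x = 0.572, y = 0.417

y_1 = 0.583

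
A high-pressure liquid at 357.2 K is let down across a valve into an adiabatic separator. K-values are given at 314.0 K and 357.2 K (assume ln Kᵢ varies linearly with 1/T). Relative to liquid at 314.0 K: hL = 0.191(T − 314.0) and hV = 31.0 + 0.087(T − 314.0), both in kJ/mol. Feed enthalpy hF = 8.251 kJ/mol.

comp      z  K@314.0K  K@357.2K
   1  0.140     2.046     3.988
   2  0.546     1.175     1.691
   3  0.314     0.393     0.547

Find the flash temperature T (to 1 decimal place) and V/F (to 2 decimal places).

Adiabatic flash: solve Rachford–Rice at each trial T, then check hF = ψ·hV(T) + (1−ψ)·hL(T).
  T = 314.0 K: K = (2.046, 1.175, 0.393), RR gives ψ = 0.187, H_out = 5.797 kJ/mol
  T = 357.2 K: K = (3.988, 1.691, 0.547), RR gives ψ = 1.000, H_out = 34.758 kJ/mol
  T = 335.6 K: K = (2.918, 1.426, 0.469), RR gives ψ = 0.773, H_out = 26.355 kJ/mol
  T = 324.8 K: K = (2.458, 1.299, 0.430), RR gives ψ = 0.529, H_out = 17.875 kJ/mol
  T = 319.4 K: K = (2.246, 1.236, 0.412), RR gives ψ = 0.376, H_out = 12.482 kJ/mol
  T = 316.7 K: K = (2.145, 1.206, 0.402), RR gives ψ = 0.287, H_out = 9.336 kJ/mol
  T = 315.4 K: K = (2.097, 1.191, 0.398), RR gives ψ = 0.240, H_out = 7.687 kJ/mol
Linear interpolation between T = 315.4 (H_out = 7.687) and T = 316.7 (H_out = 9.336) on hF = 8.251 gives T ≈ 315.8 K, at which ψ = 0.26.

T = 315.8 K, V/F = 0.26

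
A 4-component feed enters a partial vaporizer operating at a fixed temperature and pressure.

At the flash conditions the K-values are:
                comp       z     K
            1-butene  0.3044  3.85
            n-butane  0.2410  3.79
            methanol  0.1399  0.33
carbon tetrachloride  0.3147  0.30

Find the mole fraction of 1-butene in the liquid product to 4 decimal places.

Newton–Raphson from β = 0.5:
  β = 0.5000: g = 0.15864, g' = -1.2545 → β = 0.6265
  β = 0.6265: g = 0.00229, g' = -1.2428 → β = 0.6283
Converged at β = 0.6283.
Compositions from xᵢ = zᵢ/(1+β(Kᵢ−1)), yᵢ = Kᵢxᵢ:
  1-butene: x = 0.1091, y = 0.4200
  n-butane: x = 0.0875, y = 0.3318
  methanol: x = 0.2416, y = 0.0797
  carbon tetrachloride: x = 0.5618, y = 0.1685

x_1-butene = 0.1091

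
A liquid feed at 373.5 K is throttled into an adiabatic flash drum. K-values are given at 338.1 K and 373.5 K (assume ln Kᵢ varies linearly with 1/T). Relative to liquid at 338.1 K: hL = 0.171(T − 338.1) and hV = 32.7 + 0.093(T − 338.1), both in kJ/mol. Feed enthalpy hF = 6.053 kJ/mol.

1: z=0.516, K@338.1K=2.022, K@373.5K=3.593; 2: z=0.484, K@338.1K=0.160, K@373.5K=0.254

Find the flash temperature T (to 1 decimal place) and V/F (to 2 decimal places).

T = 340.1 K, V/F = 0.18

Adiabatic flash: solve Rachford–Rice at each trial T, then check hF = ψ·hV(T) + (1−ψ)·hL(T).
  T = 338.1 K: K = (2.022, 0.160), RR gives ψ = 0.141, H_out = 4.601 kJ/mol
  T = 373.5 K: K = (3.593, 0.254), RR gives ψ = 0.505, H_out = 21.173 kJ/mol
  T = 355.8 K: K = (2.734, 0.204), RR gives ψ = 0.369, H_out = 14.586 kJ/mol
  T = 347.0 K: K = (2.362, 0.181), RR gives ψ = 0.275, H_out = 10.324 kJ/mol
  T = 342.6 K: K = (2.190, 0.171), RR gives ψ = 0.215, H_out = 7.734 kJ/mol
  T = 340.4 K: K = (2.107, 0.165), RR gives ψ = 0.181, H_out = 6.275 kJ/mol
Linear interpolation between T = 338.1 (H_out = 4.601) and T = 340.4 (H_out = 6.275) on hF = 6.053 gives T ≈ 340.1 K, at which ψ = 0.18.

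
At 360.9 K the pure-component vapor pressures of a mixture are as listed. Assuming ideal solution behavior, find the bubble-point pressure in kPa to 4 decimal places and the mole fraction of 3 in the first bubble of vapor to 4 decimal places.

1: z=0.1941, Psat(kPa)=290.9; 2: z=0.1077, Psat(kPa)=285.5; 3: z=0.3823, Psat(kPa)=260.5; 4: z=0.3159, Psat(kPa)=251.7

At the bubble point ψ → 0, so ΣzᵢKᵢ = 1 with Kᵢ = Pᵢˢᵃᵗ/P ⇒ P = ΣzᵢPᵢˢᵃᵗ.
P = 0.1941·290.9 + 0.1077·285.5 + 0.3823·260.5 + 0.3159·251.7 = 266.3132 kPa
yᵢ = zᵢPᵢˢᵃᵗ/P ⇒ y_3 = 0.3823·260.5/266.3132 = 0.3740

Pbub = 266.3132 kPa, y_3 = 0.3740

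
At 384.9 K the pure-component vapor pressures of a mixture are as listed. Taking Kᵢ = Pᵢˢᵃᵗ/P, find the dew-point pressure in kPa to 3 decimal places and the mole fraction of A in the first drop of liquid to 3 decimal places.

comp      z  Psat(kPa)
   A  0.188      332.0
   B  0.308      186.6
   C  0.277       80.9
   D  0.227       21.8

At the dew point ψ → 1, so Σzᵢ/Kᵢ = 1 with Kᵢ = Pᵢˢᵃᵗ/P ⇒ 1/P = Σzᵢ/Pᵢˢᵃᵗ.
1/P = 0.188/332.0 + 0.308/186.6 + 0.277/80.9 + 0.227/21.8 = 0.016054 ⇒ P = 62.291 kPa
xᵢ = zᵢP/Pᵢˢᵃᵗ ⇒ x_A = 0.188·62.291/332.0 = 0.035

Pdew = 62.291 kPa, x_A = 0.035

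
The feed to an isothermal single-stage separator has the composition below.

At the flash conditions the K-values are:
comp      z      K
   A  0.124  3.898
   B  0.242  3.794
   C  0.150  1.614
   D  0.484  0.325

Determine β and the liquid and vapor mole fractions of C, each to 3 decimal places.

Newton iteration, β⁰ = 0.6:
  β = 0.600: g = -0.0979, g' = -1.056 → β = 0.507
  β = 0.507: g = -0.0014, g' = -1.037 → β = 0.506
Converged at β = 0.506.
Compositions from xᵢ = zᵢ/(1+β(Kᵢ−1)), yᵢ = Kᵢxᵢ:
  A: x = 0.050, y = 0.196
  B: x = 0.100, y = 0.380
  C: x = 0.114, y = 0.185
  D: x = 0.735, y = 0.239

β = 0.506, x_C = 0.114, y_C = 0.185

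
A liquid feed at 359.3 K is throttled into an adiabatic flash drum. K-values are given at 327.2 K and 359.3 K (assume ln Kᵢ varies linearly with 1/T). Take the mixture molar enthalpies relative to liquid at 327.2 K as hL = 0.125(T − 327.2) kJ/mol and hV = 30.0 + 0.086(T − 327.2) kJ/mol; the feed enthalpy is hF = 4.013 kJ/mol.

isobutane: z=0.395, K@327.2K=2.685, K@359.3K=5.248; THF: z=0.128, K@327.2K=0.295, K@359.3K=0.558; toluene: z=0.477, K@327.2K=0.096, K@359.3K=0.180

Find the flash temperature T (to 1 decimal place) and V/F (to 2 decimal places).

T = 329.1 K, V/F = 0.13

Adiabatic flash: solve Rachford–Rice at each trial T, then check hF = ψ·hV(T) + (1−ψ)·hL(T).
  T = 327.2 K: K = (2.685, 0.295, 0.096), RR gives ψ = 0.099, H_out = 2.966 kJ/mol
  T = 359.3 K: K = (5.248, 0.558, 0.180), RR gives ψ = 0.383, H_out = 15.030 kJ/mol
  T = 343.2 K: K = (3.809, 0.411, 0.133), RR gives ψ = 0.271, H_out = 9.961 kJ/mol
  T = 335.2 K: K = (3.211, 0.350, 0.114), RR gives ψ = 0.197, H_out = 6.862 kJ/mol
  T = 331.2 K: K = (2.940, 0.322, 0.105), RR gives ψ = 0.152, H_out = 5.045 kJ/mol
  T = 329.2 K: K = (2.810, 0.308, 0.100), RR gives ψ = 0.127, H_out = 4.044 kJ/mol
Linear interpolation between T = 327.2 (H_out = 2.966) and T = 329.2 (H_out = 4.044) on hF = 4.013 gives T ≈ 329.1 K, at which ψ = 0.13.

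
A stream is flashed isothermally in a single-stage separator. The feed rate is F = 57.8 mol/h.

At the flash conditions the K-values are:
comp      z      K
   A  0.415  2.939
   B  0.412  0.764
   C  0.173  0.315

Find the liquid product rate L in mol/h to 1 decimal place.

L = 17.6 mol/h

Material balance + equilibrium reduce to Σ zᵢ(Kᵢ−1)/(1+V/F(Kᵢ−1)) = 0.
g(0) = ΣzᵢKᵢ − 1 = 0.589 and g(1) = 1 − Σzᵢ/Kᵢ = -0.230, so a root lies in (0, 1).
Newton–Raphson from V/F = 0.57:
  V/F = 0.570: g = 0.0755, g' = -0.601 → V/F = 0.696
  V/F = 0.696: g = -0.0001, g' = -0.612 → V/F = 0.695
Converged at V/F = 0.695.
Then V = V/F·F = 0.6954·57.8 = 40.2 mol/h and L = F − V = 17.6 mol/h.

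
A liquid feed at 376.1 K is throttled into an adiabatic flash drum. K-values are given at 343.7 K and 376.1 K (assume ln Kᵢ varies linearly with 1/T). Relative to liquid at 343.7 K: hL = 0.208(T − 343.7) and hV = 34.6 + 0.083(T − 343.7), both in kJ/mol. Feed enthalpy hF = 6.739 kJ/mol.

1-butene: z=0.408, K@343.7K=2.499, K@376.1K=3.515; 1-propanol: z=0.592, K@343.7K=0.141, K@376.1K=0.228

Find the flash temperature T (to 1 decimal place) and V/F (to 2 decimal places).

Adiabatic flash: solve Rachford–Rice at each trial T, then check hF = ψ·hV(T) + (1−ψ)·hL(T).
  T = 343.7 K: K = (2.499, 0.141), RR gives ψ = 0.080, H_out = 2.769 kJ/mol
  T = 376.1 K: K = (3.515, 0.228), RR gives ψ = 0.293, H_out = 15.694 kJ/mol
  T = 359.9 K: K = (2.987, 0.181), RR gives ψ = 0.200, H_out = 9.895 kJ/mol
  T = 351.8 K: K = (2.738, 0.160), RR gives ψ = 0.145, H_out = 6.562 kJ/mol
  T = 355.9 K: K = (2.862, 0.171), RR gives ψ = 0.174, H_out = 8.296 kJ/mol
  T = 353.9 K: K = (2.801, 0.166), RR gives ψ = 0.160, H_out = 7.463 kJ/mol
Linear interpolation between T = 351.8 (H_out = 6.562) and T = 353.9 (H_out = 7.463) on hF = 6.739 gives T ≈ 352.2 K, at which ψ = 0.15.

T = 352.2 K, V/F = 0.15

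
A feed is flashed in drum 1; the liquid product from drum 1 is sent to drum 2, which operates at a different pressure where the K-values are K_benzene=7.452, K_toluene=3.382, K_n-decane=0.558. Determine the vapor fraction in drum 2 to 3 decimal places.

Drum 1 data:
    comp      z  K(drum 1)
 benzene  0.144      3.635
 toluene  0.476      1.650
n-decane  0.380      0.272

V/F (drum 2) = 0.771

Drum 1:
Newton iteration, ψ₁⁰ = 0.5:
  ψ₁ = 0.500: g = -0.0377, g' = -0.799 → ψ₁ = 0.453
  ψ₁ = 0.453: g = -0.0006, g' = -0.776 → ψ₁ = 0.452
Converged at ψ₁ = 0.452.
Drum-1 compositions:
  benzene: x = 0.066, y = 0.239
  toluene: x = 0.368, y = 0.607
  n-decane: x = 0.566, y = 0.154
Drum-2 feed = drum-1 liquid: z₂ = (0.0657, 0.3679, 0.5664).
Drum 2:
Rachford–Rice: g(ψ₂) = Σ zᵢ(Kᵢ−1)/(1+ψ₂(Kᵢ−1)) = 0.
Check two-phase: ΣzᵢKᵢ = 2.050 > 1 and Σzᵢ/Kᵢ = 1.133 > 1, so g(0) = 1.050 > 0 and g(1) = -0.133 < 0.
Newton iteration, ψ₂⁰ = 0.5:
  ψ₂ = 0.500: g = 0.1790, g' = -0.770 → ψ₂ = 0.732
  ψ₂ = 0.732: g = 0.0233, g' = -0.603 → ψ₂ = 0.771
Converged at ψ₂ = 0.771.
  benzene: x = 0.011, y = 0.082
  toluene: x = 0.130, y = 0.439
  n-decane: x = 0.859, y = 0.480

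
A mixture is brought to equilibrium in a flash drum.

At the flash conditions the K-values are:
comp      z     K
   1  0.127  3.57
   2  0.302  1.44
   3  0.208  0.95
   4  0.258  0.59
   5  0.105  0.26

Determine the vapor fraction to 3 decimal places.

ψ = 0.463

Let ψ = V/F and solve Σ zᵢ(Kᵢ−1)/(1+ψ(Kᵢ−1)) = 0.
Check two-phase: ΣzᵢKᵢ = 1.265 > 1 and Σzᵢ/Kᵢ = 1.305 > 1, so g(0) = 0.265 > 0 and g(1) = -0.305 < 0.
Iterate (Newton) starting at ψ = 0.5:
  ψ = 0.500: g = -0.0153, g' = -0.414 → ψ = 0.463
Converged at ψ = 0.463.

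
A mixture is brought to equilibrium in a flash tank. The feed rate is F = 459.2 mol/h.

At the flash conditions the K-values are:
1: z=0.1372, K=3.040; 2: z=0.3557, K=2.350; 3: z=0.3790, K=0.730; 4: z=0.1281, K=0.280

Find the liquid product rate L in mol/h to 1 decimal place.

Newton–Raphson from β = 0.5:
  β = 0.5000: g = 0.16283, g' = -0.5700 → β = 0.7856
  β = 0.7856: g = -0.00166, g' = -0.6335 → β = 0.7830
Converged at β = 0.7830.
Then V = β·F = 0.7830·459.2 = 359.6 mol/h and L = F − V = 99.6 mol/h.

L = 99.6 mol/h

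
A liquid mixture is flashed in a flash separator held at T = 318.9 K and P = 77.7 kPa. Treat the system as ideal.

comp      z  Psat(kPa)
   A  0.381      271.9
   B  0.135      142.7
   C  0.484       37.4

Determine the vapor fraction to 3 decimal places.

ψ = 0.735

Raoult's law: Kᵢ = Pᵢˢᵃᵗ/P = Pᵢˢᵃᵗ/77.7.
  K_A = 271.9/77.7 = 3.49936, K_B = 142.7/77.7 = 1.83655, K_C = 37.4/77.7 = 0.48134
Rachford–Rice: g(ψ) = Σ zᵢ(Kᵢ−1)/(1+ψ(Kᵢ−1)) = 0.
g(0) = ΣzᵢKᵢ − 1 = 0.814 and g(1) = 1 − Σzᵢ/Kᵢ = -0.188, so a root lies in (0, 1).
Newton iteration, ψ⁰ = 0.5:
  ψ = 0.500: g = 0.1640, g' = -0.755 → ψ = 0.717
  ψ = 0.717: g = 0.0118, g' = -0.672 → ψ = 0.735
Converged at ψ = 0.735.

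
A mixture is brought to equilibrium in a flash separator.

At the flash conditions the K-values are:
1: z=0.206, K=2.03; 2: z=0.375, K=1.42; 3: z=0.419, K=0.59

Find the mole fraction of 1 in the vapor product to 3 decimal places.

y_1 = 0.241

Let β = V/F and solve Σ zᵢ(Kᵢ−1)/(1+β(Kᵢ−1)) = 0.
Check two-phase: ΣzᵢKᵢ = 1.198 > 1 and Σzᵢ/Kᵢ = 1.076 > 1, so g(0) = 0.198 > 0 and g(1) = -0.076 < 0.
Newton iteration, β⁰ = 0.5:
  β = 0.500: g = 0.0541, g' = -0.252 → β = 0.715
  β = 0.715: g = 0.0003, g' = -0.253 → β = 0.716
Converged at β = 0.716.
Compositions from xᵢ = zᵢ/(1+β(Kᵢ−1)), yᵢ = Kᵢxᵢ:
  1: x = 0.119, y = 0.241
  2: x = 0.288, y = 0.409
  3: x = 0.593, y = 0.350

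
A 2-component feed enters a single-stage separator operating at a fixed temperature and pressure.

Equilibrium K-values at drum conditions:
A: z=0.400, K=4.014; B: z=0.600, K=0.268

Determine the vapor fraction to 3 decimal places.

ψ = 0.347

Let ψ = V/F and solve Σ zᵢ(Kᵢ−1)/(1+ψ(Kᵢ−1)) = 0.
g(0) = ΣzᵢKᵢ − 1 = 0.766 and g(1) = 1 − Σzᵢ/Kᵢ = -1.338, so a root lies in (0, 1).
Iterate (Newton) starting at ψ = 0.5:
  ψ = 0.500: g = -0.2119, g' = -1.378 → ψ = 0.346
  ψ = 0.346: g = 0.0016, g' = -1.447 → ψ = 0.347
Converged at ψ = 0.347.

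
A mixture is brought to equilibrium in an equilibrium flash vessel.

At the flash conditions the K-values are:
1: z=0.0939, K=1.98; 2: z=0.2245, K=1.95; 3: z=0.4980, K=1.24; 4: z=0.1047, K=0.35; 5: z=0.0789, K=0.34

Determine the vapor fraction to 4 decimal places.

Newton iteration, ψ⁰ = 0.44:
  ψ = 0.4400: g = 0.15411, g' = -0.3233 → ψ = 0.9167
  ψ = 0.9167: g = -0.03979, g' = -0.5933 → ψ = 0.8496
  ψ = 0.8496: g = -0.00304, g' = -0.5075 → ψ = 0.8436
Converged at ψ = 0.8436.

ψ = 0.8436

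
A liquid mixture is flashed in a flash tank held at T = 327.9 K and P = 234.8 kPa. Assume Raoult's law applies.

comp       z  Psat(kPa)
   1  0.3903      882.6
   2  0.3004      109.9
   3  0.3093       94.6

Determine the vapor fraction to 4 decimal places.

ψ = 0.4690

Raoult's law: Kᵢ = Pᵢˢᵃᵗ/P = Pᵢˢᵃᵗ/234.8.
  K_1 = 882.6/234.8 = 3.758944, K_2 = 109.9/234.8 = 0.468058, K_3 = 94.6/234.8 = 0.402896
Let ψ = V/F and solve Σ zᵢ(Kᵢ−1)/(1+ψ(Kᵢ−1)) = 0.
Check two-phase: ΣzᵢKᵢ = 1.7323 > 1 and Σzᵢ/Kᵢ = 1.5133 > 1, so g(0) = 0.7323 > 0 and g(1) = -0.5133 < 0.
Iterate (Newton) starting at ψ = 0.58:
  ψ = 0.5800: g = -0.09949, g' = -0.8753 → ψ = 0.4663
  ψ = 0.4663: g = 0.00247, g' = -0.9304 → ψ = 0.4690
Converged at ψ = 0.4690.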